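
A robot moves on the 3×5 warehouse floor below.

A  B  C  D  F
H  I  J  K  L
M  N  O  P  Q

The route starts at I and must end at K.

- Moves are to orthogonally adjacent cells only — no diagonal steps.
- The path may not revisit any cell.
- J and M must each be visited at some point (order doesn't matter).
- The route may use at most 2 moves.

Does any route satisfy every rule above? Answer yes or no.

Even ignoring the no-revisit rule, getting from I to K, taking the cheapest ordering I → M → J → K needs at least 2 + 3 + 1 = 6 moves (Manhattan distance per leg), which exceeds the 2-move limit.

no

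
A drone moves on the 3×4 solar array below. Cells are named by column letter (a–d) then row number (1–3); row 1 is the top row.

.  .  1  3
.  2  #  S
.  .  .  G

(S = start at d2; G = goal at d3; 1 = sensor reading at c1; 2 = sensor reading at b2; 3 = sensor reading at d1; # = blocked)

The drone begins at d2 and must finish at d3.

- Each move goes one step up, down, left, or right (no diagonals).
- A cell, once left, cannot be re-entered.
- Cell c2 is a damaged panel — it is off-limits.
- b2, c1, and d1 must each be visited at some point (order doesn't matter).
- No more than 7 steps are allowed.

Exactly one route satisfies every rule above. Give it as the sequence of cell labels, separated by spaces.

The budget equals the shortest possible length, so every move has to be on a shortest route through the required cells.
Route from d2: up 1 to d1, left 2 to b1, down 2 to b3, right 2 to d3 — 7 moves in all.
Check: all required cells visited; 7 ≤ 7 moves.

d2 d1 c1 b1 b2 b3 c3 d3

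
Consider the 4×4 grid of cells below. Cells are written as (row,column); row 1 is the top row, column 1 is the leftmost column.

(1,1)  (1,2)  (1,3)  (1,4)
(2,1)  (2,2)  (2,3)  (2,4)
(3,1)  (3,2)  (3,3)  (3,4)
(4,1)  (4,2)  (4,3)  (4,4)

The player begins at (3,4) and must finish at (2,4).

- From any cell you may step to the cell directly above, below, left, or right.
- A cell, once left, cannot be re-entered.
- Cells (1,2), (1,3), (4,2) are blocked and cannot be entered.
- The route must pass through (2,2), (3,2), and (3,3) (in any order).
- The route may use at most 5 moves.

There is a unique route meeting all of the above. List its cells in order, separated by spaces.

The 5-move cap with required stops at (2,2), (3,2), (3,3) leaves no slack for detours.
Route from (3,4): left 2 to (3,2), up 1 to (2,2), right 2 to (2,4) — 5 moves in all.
Check: all required cells visited; 5 ≤ 5 moves.

(3,4) (3,3) (3,2) (2,2) (2,3) (2,4)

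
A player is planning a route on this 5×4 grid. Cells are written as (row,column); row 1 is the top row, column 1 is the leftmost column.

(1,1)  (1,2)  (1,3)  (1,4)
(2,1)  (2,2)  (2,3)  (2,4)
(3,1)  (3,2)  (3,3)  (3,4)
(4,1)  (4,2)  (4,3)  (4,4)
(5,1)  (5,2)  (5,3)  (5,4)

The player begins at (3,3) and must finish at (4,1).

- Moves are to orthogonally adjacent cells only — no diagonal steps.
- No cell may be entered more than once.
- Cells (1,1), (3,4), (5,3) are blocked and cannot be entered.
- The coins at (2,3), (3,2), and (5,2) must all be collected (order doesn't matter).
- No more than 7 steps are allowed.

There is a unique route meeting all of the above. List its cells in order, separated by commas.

(3,3), (2,3), (2,2), (3,2), (4,2), (5,2), (5,1), (4,1)

The 7-move cap with required stops at (2,3), (3,2), (5,2) leaves no slack for detours.
Route from (3,3): up to (2,3), left to (2,2), 3× down (reaching (5,2)), left to (5,1), up to (4,1) — 7 moves in all.
Check: all required cells visited; 7 ≤ 7 moves.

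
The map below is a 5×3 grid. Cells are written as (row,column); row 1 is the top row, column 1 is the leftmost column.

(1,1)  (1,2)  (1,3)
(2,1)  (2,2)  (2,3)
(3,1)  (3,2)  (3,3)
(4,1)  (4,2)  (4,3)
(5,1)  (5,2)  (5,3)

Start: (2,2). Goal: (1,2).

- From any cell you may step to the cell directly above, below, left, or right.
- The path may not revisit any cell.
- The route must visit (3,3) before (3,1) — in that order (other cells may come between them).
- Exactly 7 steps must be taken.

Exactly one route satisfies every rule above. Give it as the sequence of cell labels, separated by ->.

The waypoints must appear in the order (3,3), (3,1), with no cell reused.
Route from (2,2): right to (2,3), down to (3,3), 2× left (reaching (3,1)), 2× up (reaching (1,1)), right to (1,2) — 7 moves in all.
Check: order respected ((3,3) at step 2, (3,1) at step 4); 7 moves as required.

(2,2) -> (2,3) -> (3,3) -> (3,2) -> (3,1) -> (2,1) -> (1,1) -> (1,2)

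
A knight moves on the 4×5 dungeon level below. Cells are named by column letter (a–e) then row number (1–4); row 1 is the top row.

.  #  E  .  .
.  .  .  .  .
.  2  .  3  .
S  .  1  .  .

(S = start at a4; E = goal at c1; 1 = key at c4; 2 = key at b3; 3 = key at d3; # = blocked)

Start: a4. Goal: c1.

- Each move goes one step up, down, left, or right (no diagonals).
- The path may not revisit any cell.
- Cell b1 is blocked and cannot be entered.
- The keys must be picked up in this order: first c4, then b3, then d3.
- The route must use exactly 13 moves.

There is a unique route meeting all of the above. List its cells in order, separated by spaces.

a4 b4 c4 c3 b3 b2 c2 d2 d3 e3 e2 e1 d1 c1

The waypoints must appear in the order c4, b3, d3, with no cell reused.
Route from a4: 2× right (reaching c4), up to c3, left to b3, up to b2, 2× right (reaching d2), down to d3, right to e3, 2× up (reaching e1), 2× left (reaching c1) — 13 moves in all.
Check: order respected (1 at step 2, 2 at step 4, 3 at step 8); 13 moves as required.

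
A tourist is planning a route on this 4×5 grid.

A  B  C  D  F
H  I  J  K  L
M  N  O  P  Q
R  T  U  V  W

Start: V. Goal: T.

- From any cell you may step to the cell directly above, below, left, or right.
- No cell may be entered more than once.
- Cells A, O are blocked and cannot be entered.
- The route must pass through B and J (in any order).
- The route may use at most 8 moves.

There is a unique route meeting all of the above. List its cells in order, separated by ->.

The 8-move cap with required stops at B, J leaves no slack for detours.
Route from V: up 2 to K, left 1 to J, up 1 to C, left 1 to B, down 3 to T — 8 moves in all.
Check: all required cells visited; 8 ≤ 8 moves.

V -> P -> K -> J -> C -> B -> I -> N -> T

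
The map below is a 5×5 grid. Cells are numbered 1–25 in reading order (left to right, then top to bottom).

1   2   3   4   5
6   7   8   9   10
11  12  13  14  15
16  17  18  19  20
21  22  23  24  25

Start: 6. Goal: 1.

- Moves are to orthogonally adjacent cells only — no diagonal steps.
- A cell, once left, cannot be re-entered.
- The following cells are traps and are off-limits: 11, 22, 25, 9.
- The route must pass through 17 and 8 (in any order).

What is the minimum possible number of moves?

Any route passes through 17 and 8 in some order between 6 and 1. Summing Manhattan distances along each leg and taking the cheapest ordering (6 → 17 → 8 → 1) gives a lower bound of 3 + 3 + 3 = 9 moves.
A route of 9 moves achieves this: 6 → 7 → 12 → 17 → 18 → 13 → 8 → 3 → 2 → 1.
Since 9 matches the lower bound, it is optimal.

9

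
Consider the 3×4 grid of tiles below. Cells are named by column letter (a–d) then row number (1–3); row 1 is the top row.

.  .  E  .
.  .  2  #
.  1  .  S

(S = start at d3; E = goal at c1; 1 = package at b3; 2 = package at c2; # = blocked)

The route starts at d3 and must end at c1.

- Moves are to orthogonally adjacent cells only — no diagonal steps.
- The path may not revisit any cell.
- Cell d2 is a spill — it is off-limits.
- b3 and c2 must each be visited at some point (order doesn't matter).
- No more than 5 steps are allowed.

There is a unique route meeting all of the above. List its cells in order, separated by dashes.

d3 - c3 - b3 - b2 - c2 - c1

The 5-move cap with required stops at b3, c2 leaves no slack for detours.
Route from d3: left 2 to b3, up 1 to b2, right 1 to c2, up 1 to c1 — 5 moves in all.
Check: all required cells visited; 5 ≤ 5 moves.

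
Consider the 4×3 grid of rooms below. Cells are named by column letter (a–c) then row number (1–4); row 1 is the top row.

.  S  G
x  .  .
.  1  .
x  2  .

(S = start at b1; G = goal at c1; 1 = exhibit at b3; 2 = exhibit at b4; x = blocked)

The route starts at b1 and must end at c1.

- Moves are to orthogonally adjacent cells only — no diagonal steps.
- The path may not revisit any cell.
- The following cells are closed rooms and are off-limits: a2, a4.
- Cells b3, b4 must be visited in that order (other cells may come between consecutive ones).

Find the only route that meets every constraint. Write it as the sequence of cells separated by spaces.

b1 b2 b3 b4 c4 c3 c2 c1

The waypoints must appear in the order b3, b4, with no cell reused.
Route from b1: down 3 to b4, right 1 to c4, up 3 to c1 — 7 moves in all.
Check: order respected (1 at step 2, 2 at step 3).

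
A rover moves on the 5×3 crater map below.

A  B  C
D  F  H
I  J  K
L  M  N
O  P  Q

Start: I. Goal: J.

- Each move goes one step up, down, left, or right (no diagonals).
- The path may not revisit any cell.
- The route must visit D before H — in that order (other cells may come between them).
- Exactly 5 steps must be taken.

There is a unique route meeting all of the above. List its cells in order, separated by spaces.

I D F H K J

The waypoints must appear in the order D, H, with no cell reused.
Route from I: up 1 to D, right 2 to H, down 1 to K, left 1 to J — 5 moves in all.
Check: order respected (D at step 1, H at step 3); 5 moves as required.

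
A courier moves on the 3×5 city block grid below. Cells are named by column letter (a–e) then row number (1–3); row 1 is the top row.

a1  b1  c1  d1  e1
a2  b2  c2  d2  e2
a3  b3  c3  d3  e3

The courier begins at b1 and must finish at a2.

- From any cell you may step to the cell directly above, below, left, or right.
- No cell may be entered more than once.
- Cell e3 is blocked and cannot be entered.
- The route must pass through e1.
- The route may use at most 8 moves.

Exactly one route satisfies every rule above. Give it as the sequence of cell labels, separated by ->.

b1 -> c1 -> d1 -> e1 -> e2 -> d2 -> c2 -> b2 -> a2

Any route must reach e1 and still end at a2 within 8 moves, so the order of the required stops is forced.
Route from b1: 3× right (reaching e1), down to e2, 4× left (reaching a2) — 8 moves in all.
Check: all required cells visited; 8 ≤ 8 moves.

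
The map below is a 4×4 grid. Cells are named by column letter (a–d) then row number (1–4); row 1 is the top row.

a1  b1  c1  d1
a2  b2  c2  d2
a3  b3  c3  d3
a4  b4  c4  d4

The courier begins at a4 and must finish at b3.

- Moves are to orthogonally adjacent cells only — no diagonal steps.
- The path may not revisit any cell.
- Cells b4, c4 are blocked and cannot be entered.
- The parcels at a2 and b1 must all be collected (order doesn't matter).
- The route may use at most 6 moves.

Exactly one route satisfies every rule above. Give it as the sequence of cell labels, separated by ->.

a4 -> a3 -> a2 -> a1 -> b1 -> b2 -> b3

The budget equals the shortest possible length, so every move has to be on a shortest route through the required cells.
Route from a4: 3× up (reaching a1), right to b1, 2× down (reaching b3) — 6 moves in all.
Check: all required cells visited; 6 ≤ 6 moves.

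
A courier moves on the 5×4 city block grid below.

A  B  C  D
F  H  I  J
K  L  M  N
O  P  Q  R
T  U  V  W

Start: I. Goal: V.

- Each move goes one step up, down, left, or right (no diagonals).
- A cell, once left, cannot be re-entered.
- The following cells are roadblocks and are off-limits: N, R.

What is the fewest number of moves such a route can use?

3

The Manhattan distance from I to V is |2−5| + |3−3| = 3, so at least 3 moves are needed.
A route of 3 moves achieves this: I → M → Q → V.
Since 3 matches the lower bound, it is optimal.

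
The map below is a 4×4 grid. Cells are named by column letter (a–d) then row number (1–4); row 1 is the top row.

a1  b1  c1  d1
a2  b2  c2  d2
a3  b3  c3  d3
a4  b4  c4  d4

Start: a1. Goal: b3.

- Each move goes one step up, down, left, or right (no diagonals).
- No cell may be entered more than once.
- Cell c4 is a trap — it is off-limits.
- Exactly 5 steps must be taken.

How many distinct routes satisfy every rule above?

6

Need simple routes of exactly 5 moves from a1 to b3 (Manhattan distance 3, so 1 moves are spent on a detour and 1 undoing it).
Enumerating: a1 a2 a3 a4 b4 b3 | a1 a2 b2 c2 c3 b3 | a1 b1 b2 a2 a3 b3 | a1 b1 b2 c2 c3 b3 | a1 b1 c1 c2 c3 b3 | a1 b1 c1 c2 b2 b3.
That gives 6 routes.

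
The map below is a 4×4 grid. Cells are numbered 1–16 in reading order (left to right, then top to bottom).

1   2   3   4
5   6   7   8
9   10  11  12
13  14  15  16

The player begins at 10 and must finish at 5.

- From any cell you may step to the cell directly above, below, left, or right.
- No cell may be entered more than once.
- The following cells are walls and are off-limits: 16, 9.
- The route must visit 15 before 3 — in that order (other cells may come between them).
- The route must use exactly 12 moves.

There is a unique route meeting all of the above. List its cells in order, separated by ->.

10 -> 14 -> 15 -> 11 -> 12 -> 8 -> 4 -> 3 -> 7 -> 6 -> 2 -> 1 -> 5

The waypoints must appear in the order 15, 3, with no cell reused.
Route from 10: down to 14, right to 15, up to 11, right to 12, 2× up (reaching 4), left to 3, down to 7, left to 6, up to 2, left to 1, down to 5 — 12 moves in all.
Check: order respected (15 at step 2, 3 at step 7); 12 moves as required.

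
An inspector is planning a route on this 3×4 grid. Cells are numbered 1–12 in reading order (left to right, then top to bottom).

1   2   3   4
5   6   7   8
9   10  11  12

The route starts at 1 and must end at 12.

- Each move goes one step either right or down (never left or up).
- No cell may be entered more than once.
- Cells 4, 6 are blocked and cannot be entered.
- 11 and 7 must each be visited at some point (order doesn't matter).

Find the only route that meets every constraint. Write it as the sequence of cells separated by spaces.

1 2 3 7 11 12

Moves only go right or down, so the column and row indices never decrease.
Route from 1: 2× right (reaching 3), 2× down (reaching 11), right to 12 — 5 moves in all.
Check: all required cells visited.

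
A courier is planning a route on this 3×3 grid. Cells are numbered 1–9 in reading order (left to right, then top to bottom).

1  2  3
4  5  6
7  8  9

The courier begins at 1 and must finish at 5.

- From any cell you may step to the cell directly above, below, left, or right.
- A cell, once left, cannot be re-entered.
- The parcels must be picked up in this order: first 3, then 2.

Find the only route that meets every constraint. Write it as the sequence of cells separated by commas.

1, 4, 7, 8, 9, 6, 3, 2, 5

The waypoints must appear in the order 3, 2, with no cell reused.
Route from 1: down 2 to 7, right 2 to 9, up 2 to 3, left 1 to 2, down 1 to 5 — 8 moves in all.
Check: order respected (3 at step 6, 2 at step 7).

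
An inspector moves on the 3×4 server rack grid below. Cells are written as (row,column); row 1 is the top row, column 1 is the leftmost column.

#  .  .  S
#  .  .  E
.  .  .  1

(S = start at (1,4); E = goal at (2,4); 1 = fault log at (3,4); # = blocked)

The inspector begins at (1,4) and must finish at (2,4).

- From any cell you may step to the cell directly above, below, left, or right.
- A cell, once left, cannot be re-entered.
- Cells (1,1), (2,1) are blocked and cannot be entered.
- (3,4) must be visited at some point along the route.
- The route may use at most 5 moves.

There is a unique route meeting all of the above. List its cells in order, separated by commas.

(1,4), (1,3), (2,3), (3,3), (3,4), (2,4)

Any route must reach (3,4) and still end at (2,4) within 5 moves, so the order of the required stops is forced.
Route from (1,4): left 1 to (1,3), down 2 to (3,3), right 1 to (3,4), up 1 to (2,4) — 5 moves in all.
Check: all required cells visited; 5 ≤ 5 moves.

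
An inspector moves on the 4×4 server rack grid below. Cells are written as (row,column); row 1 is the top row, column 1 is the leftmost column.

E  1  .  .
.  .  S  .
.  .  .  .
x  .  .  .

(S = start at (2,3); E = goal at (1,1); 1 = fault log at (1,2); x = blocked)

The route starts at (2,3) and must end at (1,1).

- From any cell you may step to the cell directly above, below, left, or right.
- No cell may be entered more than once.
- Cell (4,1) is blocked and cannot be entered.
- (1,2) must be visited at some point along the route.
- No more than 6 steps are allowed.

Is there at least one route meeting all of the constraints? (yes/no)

One route that works: (2,3) → (1,3) → (1,2) → (1,1).

yes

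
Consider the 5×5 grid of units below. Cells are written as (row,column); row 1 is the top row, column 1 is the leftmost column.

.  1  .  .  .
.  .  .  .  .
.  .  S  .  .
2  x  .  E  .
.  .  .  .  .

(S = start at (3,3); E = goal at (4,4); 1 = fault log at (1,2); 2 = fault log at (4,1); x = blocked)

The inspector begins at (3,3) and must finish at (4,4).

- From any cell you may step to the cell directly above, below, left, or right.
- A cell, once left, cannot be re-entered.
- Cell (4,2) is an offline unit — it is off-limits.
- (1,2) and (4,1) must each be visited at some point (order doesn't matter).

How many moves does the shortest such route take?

12

Any route passes through (1,2) and (4,1) in some order between (3,3) and (4,4). Summing Manhattan distances along each leg and taking the cheapest ordering ((3,3) → (1,2) → (4,1) → (4,4)) gives a lower bound of 3 + 4 + 3 = 10 moves.
That bound ignores the blocked cells. Measuring each leg by the fewest moves that actually steer around them ((3,3)→(1,2): 3; (1,2)→(4,1): 4; (4,1)→(4,4): 5) raises the lower bound to 12.
A route of 12 moves exists: (3,3) → (2,3) → (1,3) → (1,2) → (2,2) → (3,2) → (3,1) → (4,1) → (5,1) → (5,2) → (5,3) → (4,3) → (4,4).
Since 12 matches that lower bound, it is optimal.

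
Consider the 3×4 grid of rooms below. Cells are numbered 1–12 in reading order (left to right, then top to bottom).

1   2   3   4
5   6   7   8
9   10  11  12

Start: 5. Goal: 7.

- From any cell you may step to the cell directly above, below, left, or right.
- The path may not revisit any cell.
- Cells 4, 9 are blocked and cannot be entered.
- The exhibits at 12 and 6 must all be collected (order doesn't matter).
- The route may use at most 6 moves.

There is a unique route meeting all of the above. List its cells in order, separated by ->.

The budget equals the shortest possible length, so every move has to be on a shortest route through the required cells.
Route from 5: right 1 to 6, down 1 to 10, right 2 to 12, up 1 to 8, left 1 to 7 — 6 moves in all.
Check: all required cells visited; 6 ≤ 6 moves.

5 -> 6 -> 10 -> 11 -> 12 -> 8 -> 7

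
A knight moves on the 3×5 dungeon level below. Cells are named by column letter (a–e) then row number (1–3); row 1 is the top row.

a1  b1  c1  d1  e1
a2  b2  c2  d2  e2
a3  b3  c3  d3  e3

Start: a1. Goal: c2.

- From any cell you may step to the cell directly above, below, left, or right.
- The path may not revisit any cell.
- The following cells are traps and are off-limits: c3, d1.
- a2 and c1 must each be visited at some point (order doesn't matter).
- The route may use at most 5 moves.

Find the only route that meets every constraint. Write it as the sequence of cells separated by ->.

Any route must reach a2 and c1 and still end at c2 within 5 moves, so the order of the required stops is forced.
Route from a1: down 1 to a2, right 1 to b2, up 1 to b1, right 1 to c1, down 1 to c2 — 5 moves in all.
Check: all required cells visited; 5 ≤ 5 moves.

a1 -> a2 -> b2 -> b1 -> c1 -> c2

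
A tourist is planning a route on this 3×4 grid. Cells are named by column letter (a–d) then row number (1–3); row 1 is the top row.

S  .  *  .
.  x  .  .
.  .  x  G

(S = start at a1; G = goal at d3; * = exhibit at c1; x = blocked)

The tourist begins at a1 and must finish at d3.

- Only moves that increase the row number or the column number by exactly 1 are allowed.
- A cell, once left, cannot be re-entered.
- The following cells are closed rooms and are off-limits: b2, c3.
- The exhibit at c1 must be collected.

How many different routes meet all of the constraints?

2

A right/down-only route from a1 to d3 makes exactly 2 down-moves and 3 right-moves in some order.
With no other constraints that would be C(5,2) = 10 routes.
Split at c1 and multiply the segment counts (each segment already excludes blocked cells): a1→c1: 1; c1→d3: 2; product = 2.
That gives 2 routes.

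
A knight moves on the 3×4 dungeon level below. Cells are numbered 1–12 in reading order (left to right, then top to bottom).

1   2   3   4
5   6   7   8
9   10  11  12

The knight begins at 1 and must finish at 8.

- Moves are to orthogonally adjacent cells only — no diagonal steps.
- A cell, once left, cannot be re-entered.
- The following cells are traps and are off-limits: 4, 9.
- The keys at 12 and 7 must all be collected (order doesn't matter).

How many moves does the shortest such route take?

Any route passes through 12 and 7 in some order between 1 and 8. Summing Manhattan distances along each leg and taking the cheapest ordering (1 → 7 → 12 → 8) gives a lower bound of 3 + 2 + 1 = 6 moves.
A route of 6 moves achieves this: 1 → 5 → 6 → 7 → 11 → 12 → 8.
Since 6 matches the lower bound, it is optimal.

6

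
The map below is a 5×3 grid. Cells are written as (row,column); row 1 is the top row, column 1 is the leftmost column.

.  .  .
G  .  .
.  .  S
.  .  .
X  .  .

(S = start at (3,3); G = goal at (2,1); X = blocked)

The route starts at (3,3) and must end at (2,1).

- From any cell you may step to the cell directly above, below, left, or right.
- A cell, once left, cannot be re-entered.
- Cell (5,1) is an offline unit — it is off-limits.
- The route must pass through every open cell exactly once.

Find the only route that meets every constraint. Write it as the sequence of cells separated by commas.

(3,3), (4,3), (5,3), (5,2), (4,2), (4,1), (3,1), (3,2), (2,2), (2,3), (1,3), (1,2), (1,1), (2,1)

Need to visit all 14 open cells exactly once, starting at (3,3) and ending at (2,1).
Cell (1,3) has only two open neighbours ((2,3) and (1,2)), so the path must pass straight through it: one of those is the cell it's entered from and the other is where it exits.
Route from (3,3): 2× down (reaching (5,3)), left to (5,2), up to (4,2), left to (4,1), up to (3,1), right to (3,2), up to (2,2), right to (2,3), up to (1,3), 2× left (reaching (1,1)), down to (2,1) — 13 moves in all.
Check: all 14 open cells covered.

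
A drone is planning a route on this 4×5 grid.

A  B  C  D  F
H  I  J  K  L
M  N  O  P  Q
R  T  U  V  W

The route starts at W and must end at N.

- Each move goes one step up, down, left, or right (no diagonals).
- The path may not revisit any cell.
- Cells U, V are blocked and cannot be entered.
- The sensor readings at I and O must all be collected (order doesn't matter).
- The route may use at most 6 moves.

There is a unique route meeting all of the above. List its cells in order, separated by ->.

Any route must reach I and O and still end at N within 6 moves, so the order of the required stops is forced.
Route from W: up 1 to Q, left 2 to O, up 1 to J, left 1 to I, down 1 to N — 6 moves in all.
Check: all required cells visited; 6 ≤ 6 moves.

W -> Q -> P -> O -> J -> I -> N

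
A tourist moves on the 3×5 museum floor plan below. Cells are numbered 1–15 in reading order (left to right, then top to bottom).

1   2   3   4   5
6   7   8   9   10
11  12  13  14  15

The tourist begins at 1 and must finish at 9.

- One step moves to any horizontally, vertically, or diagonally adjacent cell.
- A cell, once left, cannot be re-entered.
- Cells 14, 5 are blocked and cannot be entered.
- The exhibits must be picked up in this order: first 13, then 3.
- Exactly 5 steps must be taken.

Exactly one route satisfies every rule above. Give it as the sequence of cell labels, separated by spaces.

1 7 13 8 3 9

The waypoints must appear in the order 13, 3, with no cell reused.
Route from 1: down-right 2 to 13, up 2 to 3, down-right 1 to 9 — 5 moves in all.
Check: order respected (13 at step 2, 3 at step 4); 5 moves as required.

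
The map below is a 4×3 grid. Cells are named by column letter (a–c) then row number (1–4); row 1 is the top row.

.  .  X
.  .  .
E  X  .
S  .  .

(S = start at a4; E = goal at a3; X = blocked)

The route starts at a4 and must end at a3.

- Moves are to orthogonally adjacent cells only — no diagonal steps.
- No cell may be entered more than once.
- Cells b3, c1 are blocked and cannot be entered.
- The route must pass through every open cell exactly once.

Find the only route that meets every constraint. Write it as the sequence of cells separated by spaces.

a4 b4 c4 c3 c2 b2 b1 a1 a2 a3

Need to visit all 10 open cells exactly once, starting at a4 and ending at a3.
Cell b1 has only two open neighbours (b2 and a1), so the path must pass straight through it: one of those is the cell it's entered from and the other is where it exits.
Route from a4: right 2 to c4, up 2 to c2, left 1 to b2, up 1 to b1, left 1 to a1, down 2 to a3 — 9 moves in all.
Check: all 10 open cells covered.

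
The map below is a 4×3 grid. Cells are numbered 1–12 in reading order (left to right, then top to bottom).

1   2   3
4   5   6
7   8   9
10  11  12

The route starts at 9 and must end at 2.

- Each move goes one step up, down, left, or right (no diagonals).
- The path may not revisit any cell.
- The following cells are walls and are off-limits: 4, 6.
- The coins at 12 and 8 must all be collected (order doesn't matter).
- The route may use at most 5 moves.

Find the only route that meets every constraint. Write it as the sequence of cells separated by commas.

Any route must reach 12 and 8 and still end at 2 within 5 moves, so the order of the required stops is forced.
Route from 9: down 1 to 12, left 1 to 11, up 3 to 2 — 5 moves in all.
Check: all required cells visited; 5 ≤ 5 moves.

9, 12, 11, 8, 5, 2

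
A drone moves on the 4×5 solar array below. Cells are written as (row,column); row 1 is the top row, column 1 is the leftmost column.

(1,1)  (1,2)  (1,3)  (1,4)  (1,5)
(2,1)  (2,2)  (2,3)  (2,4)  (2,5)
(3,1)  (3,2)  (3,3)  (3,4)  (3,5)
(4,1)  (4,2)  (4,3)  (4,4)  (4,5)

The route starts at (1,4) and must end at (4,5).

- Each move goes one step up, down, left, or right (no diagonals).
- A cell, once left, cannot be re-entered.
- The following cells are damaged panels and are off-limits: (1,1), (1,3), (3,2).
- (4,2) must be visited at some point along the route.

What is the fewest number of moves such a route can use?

Any route passes through (4,2) somewhere between (1,4) and (4,5). Summing Manhattan distances along the two legs ((1,4) → (4,2) → (4,5)) gives a lower bound of 5 + 3 = 8 moves.
The shortest route satisfying every rule uses 10 moves: (1,4) → (2,4) → (2,3) → (2,2) → (2,1) → (3,1) → (4,1) → (4,2) → (4,3) → (4,4) → (4,5).
The no-revisit rule (legs can't share cells) pushes the minimum above the 8-move bound; an exhaustive check rules out every length from 8 to 9, leaving 10 as the minimum.

10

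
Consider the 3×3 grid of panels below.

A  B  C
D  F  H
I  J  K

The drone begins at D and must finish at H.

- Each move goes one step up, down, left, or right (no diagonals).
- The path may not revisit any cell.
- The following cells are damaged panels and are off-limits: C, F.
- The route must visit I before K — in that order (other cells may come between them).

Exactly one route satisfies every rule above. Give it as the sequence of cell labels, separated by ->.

D -> I -> J -> K -> H

The waypoints must appear in the order I, K, with no cell reused.
Route from D: down 1 to I, right 2 to K, up 1 to H — 4 moves in all.
Check: order respected (I at step 1, K at step 3).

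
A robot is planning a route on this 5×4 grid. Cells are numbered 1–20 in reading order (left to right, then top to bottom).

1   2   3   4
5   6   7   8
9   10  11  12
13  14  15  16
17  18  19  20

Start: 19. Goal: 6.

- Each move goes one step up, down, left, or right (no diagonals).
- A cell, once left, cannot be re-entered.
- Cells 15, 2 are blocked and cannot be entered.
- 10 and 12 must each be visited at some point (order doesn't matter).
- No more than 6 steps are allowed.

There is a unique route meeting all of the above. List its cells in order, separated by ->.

Any route must reach 10 and 12 and still end at 6 within 6 moves, so the order of the required stops is forced.
Route from 19: right to 20, 2× up (reaching 12), 2× left (reaching 10), up to 6 — 6 moves in all.
Check: all required cells visited; 6 ≤ 6 moves.

19 -> 20 -> 16 -> 12 -> 11 -> 10 -> 6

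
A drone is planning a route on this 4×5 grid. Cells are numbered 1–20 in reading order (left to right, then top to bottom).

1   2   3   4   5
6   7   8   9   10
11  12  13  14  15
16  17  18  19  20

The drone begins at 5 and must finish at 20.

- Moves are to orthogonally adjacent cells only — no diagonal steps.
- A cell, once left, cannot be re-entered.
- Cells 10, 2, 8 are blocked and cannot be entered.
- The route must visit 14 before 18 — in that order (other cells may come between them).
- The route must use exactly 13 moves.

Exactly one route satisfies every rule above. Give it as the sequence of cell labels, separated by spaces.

5 4 9 14 13 12 7 6 11 16 17 18 19 20

The waypoints must appear in the order 14, 18, with no cell reused.
Route from 5: left to 4, 2× down (reaching 14), 2× left (reaching 12), up to 7, left to 6, 2× down (reaching 16), 4× right (reaching 20) — 13 moves in all.
Check: order respected (14 at step 3, 18 at step 11); 13 moves as required.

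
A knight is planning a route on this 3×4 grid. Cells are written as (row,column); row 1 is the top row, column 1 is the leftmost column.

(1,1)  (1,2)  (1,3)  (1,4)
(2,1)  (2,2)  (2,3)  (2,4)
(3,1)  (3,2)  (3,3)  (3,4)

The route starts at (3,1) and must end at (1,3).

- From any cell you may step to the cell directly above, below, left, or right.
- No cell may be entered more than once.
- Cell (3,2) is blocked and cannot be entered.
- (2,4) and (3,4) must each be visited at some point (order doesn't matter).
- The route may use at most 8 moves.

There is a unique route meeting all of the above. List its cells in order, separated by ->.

(3,1) -> (2,1) -> (2,2) -> (2,3) -> (3,3) -> (3,4) -> (2,4) -> (1,4) -> (1,3)

The budget equals the shortest possible length, so every move has to be on a shortest route through the required cells.
Route from (3,1): up 1 to (2,1), right 2 to (2,3), down 1 to (3,3), right 1 to (3,4), up 2 to (1,4), left 1 to (1,3) — 8 moves in all.
Check: all required cells visited; 8 ≤ 8 moves.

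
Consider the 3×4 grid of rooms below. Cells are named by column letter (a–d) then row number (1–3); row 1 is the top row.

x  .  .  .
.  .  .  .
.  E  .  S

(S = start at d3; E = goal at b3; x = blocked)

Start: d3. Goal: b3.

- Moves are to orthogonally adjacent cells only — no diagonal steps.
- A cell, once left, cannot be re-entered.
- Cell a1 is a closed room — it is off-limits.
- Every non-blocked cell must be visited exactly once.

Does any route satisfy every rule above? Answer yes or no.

One route that works: d3 → c3 → c2 → d2 → d1 → c1 → b1 → b2 → a2 → a3 → b3.

yes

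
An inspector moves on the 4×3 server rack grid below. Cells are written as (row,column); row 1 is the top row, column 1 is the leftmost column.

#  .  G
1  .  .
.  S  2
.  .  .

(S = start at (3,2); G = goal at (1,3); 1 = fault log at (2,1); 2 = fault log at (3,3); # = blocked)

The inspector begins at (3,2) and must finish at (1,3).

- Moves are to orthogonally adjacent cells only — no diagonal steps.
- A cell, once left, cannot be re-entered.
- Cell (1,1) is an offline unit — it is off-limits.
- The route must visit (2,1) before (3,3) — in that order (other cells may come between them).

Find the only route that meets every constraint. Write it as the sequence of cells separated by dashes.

(3,2) - (2,2) - (2,1) - (3,1) - (4,1) - (4,2) - (4,3) - (3,3) - (2,3) - (1,3)

The waypoints must appear in the order (2,1), (3,3), with no cell reused.
Route from (3,2): up to (2,2), left to (2,1), 2× down (reaching (4,1)), 2× right (reaching (4,3)), 3× up (reaching (1,3)) — 9 moves in all.
Check: order respected (1 at step 2, 2 at step 7).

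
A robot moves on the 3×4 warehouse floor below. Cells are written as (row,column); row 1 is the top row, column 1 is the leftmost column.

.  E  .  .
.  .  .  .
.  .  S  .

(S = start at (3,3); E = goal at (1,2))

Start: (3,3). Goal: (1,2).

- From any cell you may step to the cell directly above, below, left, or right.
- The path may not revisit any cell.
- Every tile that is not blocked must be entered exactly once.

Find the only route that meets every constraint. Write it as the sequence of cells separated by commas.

(3,3), (3,4), (2,4), (1,4), (1,3), (2,3), (2,2), (3,2), (3,1), (2,1), (1,1), (1,2)

Need to visit all 12 open cells exactly once, starting at (3,3) and ending at (1,2).
Cell (3,1) has only two open neighbours ((2,1) and (3,2)), so the path must pass straight through it: one of those is the cell it's entered from and the other is where it exits.
Route from (3,3): right to (3,4), 2× up (reaching (1,4)), left to (1,3), down to (2,3), left to (2,2), down to (3,2), left to (3,1), 2× up (reaching (1,1)), right to (1,2) — 11 moves in all.
Check: all 12 open cells covered.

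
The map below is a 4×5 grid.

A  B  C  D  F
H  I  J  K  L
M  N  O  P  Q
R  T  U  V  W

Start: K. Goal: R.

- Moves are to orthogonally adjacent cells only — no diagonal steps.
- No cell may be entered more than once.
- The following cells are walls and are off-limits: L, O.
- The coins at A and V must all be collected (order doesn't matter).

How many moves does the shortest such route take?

11

Any route passes through A and V in some order between K and R. Summing Manhattan distances along each leg and taking the cheapest ordering (K → V → A → R) gives a lower bound of 2 + 6 + 3 = 11 moves.
A route of 11 moves achieves this: K → P → V → U → T → N → I → B → A → H → M → R.
Since 11 matches the lower bound, it is optimal.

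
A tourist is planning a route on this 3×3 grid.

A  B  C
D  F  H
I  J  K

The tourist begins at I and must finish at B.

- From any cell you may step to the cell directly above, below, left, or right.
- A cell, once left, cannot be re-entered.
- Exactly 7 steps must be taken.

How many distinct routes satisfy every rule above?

Need simple routes of exactly 7 moves from I to B (Manhattan distance 3, so 2 moves are spent on a detour and 2 undoing it).
Enumerating: I D F J K H C B | I J K H F D A B.
That gives 2 routes.

2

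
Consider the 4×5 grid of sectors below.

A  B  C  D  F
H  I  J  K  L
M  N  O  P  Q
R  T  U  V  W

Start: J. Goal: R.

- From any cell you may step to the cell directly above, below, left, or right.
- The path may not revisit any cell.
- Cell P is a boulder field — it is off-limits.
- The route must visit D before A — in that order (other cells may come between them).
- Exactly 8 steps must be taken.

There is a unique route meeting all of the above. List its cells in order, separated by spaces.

The waypoints must appear in the order D, A, with no cell reused.
Route from J: right 1 to K, up 1 to D, left 3 to A, down 3 to R — 8 moves in all.
Check: order respected (D at step 2, A at step 5); 8 moves as required.

J K D C B A H M R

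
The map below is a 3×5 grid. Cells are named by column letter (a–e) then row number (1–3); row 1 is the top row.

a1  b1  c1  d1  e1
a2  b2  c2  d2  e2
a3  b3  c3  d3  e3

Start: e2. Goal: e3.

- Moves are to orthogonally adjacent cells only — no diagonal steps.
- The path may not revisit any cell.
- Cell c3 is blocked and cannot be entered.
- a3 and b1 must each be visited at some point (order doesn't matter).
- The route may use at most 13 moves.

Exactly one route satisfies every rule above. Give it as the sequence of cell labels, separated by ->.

The budget equals the shortest possible length, so every move has to be on a shortest route through the required cells.
Route from e2: up 1 to e1, left 4 to a1, down 2 to a3, right 1 to b3, up 1 to b2, right 2 to d2, down 1 to d3, right 1 to e3 — 13 moves in all.
Check: all required cells visited; 13 ≤ 13 moves.

e2 -> e1 -> d1 -> c1 -> b1 -> a1 -> a2 -> a3 -> b3 -> b2 -> c2 -> d2 -> d3 -> e3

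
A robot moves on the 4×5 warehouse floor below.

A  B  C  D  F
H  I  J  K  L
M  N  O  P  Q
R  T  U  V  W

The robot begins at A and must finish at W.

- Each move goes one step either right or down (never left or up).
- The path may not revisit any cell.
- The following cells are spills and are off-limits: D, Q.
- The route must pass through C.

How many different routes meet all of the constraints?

3

A right/down-only route from A to W makes exactly 3 down-moves and 4 right-moves in some order.
With no other constraints that would be C(7,3) = 35 routes.
Split at C and multiply the segment counts (each segment already excludes blocked cells): A→C: 1; C→W: 3; product = 3.
That gives 3 routes.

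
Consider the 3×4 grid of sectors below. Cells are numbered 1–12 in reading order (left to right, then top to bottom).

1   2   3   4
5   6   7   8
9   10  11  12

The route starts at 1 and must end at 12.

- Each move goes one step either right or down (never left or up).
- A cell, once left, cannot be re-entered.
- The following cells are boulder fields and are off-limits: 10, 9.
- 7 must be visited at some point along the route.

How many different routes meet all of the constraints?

6

A right/down-only route from 1 to 12 makes exactly 2 down-moves and 3 right-moves in some order.
With no other constraints that would be C(5,2) = 10 routes.
Split at 7 and multiply the segment counts (each segment already excludes blocked cells): 1→7: 3; 7→12: 2; product = 6.
That gives 6 routes.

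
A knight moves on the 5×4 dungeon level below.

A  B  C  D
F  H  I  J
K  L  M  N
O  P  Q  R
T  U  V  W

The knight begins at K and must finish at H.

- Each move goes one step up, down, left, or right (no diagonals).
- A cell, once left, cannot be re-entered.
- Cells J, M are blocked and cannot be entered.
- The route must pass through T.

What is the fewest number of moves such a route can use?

6

Any route passes through T somewhere between K and H. Summing Manhattan distances along the two legs (K → T → H) gives a lower bound of 2 + 4 = 6 moves.
A route of 6 moves achieves this: K → O → T → U → P → L → H.
Since 6 matches the lower bound, it is optimal.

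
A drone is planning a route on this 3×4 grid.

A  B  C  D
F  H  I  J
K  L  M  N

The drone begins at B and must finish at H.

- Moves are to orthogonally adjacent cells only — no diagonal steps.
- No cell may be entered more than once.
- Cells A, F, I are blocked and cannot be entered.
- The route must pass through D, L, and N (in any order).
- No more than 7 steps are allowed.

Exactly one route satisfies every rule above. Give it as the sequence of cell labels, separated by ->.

B -> C -> D -> J -> N -> M -> L -> H

The 7-move cap with required stops at D, L, N leaves no slack for detours.
Route from B: right 2 to D, down 2 to N, left 2 to L, up 1 to H — 7 moves in all.
Check: all required cells visited; 7 ≤ 7 moves.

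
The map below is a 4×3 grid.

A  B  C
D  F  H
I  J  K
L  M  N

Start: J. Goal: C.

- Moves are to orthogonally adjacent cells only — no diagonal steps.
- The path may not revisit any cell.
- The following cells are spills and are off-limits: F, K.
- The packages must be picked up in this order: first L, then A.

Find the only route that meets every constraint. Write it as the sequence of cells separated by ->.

J -> M -> L -> I -> D -> A -> B -> C

The waypoints must appear in the order L, A, with no cell reused.
Route from J: down 1 to M, left 1 to L, up 3 to A, right 2 to C — 7 moves in all.
Check: order respected (L at step 2, A at step 5).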